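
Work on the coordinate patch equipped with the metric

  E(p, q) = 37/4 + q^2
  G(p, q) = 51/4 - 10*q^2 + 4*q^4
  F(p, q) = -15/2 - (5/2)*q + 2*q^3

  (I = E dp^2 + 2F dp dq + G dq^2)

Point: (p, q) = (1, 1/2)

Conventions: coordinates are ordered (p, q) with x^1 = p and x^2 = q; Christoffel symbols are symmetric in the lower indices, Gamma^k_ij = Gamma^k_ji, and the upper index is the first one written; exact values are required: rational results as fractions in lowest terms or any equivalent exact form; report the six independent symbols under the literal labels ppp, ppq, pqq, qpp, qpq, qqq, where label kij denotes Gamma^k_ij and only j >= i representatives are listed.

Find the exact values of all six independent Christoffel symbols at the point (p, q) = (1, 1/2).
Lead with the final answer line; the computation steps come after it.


Answer: Gamma_ppp = -17/110, Gamma_ppq = 21/110, Gamma_pqq = -89/55, Gamma_qpp = -19/110, Gamma_qpq = 17/110, Gamma_qqq = -93/55

E = 19/2, F = -17/2, G = 21/2 at the point
E_p = 0, E_q = 1, F_p = 0, F_q = -1, G_p = 0, G_q = -8
EG - F^2 = 55/2;  g^inv = (2/55) * [[21/2, 17/2], [17/2, 19/2]]
first-kind symbols [ij,l] = (1/2)(d_i g_jl + d_j g_il - d_l g_ij): [pp,p] = E_p/2 = 0, [pp,q] = F_p - E_q/2 = -1/2, [pq,p] = E_q/2 = 1/2, [pq,q] = G_p/2 = 0, [qq,p] = F_q - G_p/2 = -1, [qq,q] = G_q/2 = -4
Gamma^p_ij = (G*[ij,p] - F*[ij,q])/(EG - F^2), Gamma^q_ij = (E*[ij,q] - F*[ij,p])/(EG - F^2)


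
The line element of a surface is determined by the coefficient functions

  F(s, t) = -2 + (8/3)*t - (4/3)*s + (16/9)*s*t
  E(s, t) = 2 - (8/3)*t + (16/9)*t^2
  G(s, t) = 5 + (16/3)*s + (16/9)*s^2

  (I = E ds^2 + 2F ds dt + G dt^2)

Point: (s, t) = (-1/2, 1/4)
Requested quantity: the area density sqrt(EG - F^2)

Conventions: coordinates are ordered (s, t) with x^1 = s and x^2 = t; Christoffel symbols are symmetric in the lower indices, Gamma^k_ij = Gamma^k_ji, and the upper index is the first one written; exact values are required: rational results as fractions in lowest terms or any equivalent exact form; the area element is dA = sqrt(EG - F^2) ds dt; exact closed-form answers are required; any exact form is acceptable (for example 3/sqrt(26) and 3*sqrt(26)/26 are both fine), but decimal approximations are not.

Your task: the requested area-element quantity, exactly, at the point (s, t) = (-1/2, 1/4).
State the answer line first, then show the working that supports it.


Answer: sqrt(EG - F^2) = sqrt(29)/3

E = 13/9, F = -8/9, G = 25/9; EG - F^2 = 29/9


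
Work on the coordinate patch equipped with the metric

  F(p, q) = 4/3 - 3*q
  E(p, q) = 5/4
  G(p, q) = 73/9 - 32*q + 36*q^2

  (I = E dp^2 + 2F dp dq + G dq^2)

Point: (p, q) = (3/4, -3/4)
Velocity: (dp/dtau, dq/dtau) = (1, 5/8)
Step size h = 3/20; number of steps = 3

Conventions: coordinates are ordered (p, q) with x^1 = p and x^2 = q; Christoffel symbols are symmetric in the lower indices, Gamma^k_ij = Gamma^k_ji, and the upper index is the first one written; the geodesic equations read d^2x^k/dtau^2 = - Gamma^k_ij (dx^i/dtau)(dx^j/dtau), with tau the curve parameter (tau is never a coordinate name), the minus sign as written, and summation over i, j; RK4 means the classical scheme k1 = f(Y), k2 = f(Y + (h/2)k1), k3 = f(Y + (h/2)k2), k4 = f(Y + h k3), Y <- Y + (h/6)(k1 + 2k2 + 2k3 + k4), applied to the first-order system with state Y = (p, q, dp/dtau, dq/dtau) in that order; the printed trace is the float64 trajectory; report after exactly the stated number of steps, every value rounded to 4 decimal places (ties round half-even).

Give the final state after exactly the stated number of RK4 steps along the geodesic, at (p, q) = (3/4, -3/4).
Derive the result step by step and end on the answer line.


f(Y) = (dp/dtau, dq/dtau, -Gamma^p_ij Y'^i Y'^j, -Gamma^q_ij Y'^i Y'^j) with the Gammas evaluated at the stage position; h = 0.150000; intermediate values shown to 6 dp
step 0: p = 0.7500, q = -0.7500, dp/dtau = 1.0000, dq/dtau = 0.6250
step 1:
  k1: at (p, q) = (0.750000, -0.750000), (dp/dtau, dq/dtau) = (1.000000, 0.625000); Gamma_ppp = 0.000000, Gamma_ppq = 0.000000, Gamma_pqq = -0.057022, Gamma_qpp = 0.000000, Gamma_qpq = 0.000000, Gamma_qqq = -0.817318; k1 = (1.000000, 0.625000, 0.022274, 0.319265)
  k2: at (p, q) = (0.825000, -0.703125), (dp/dtau, dq/dtau) = (1.001671, 0.648945); Gamma_ppp = 0.000000, Gamma_ppq = 0.000000, Gamma_pqq = -0.061654, Gamma_qpp = 0.000000, Gamma_qpq = 0.000000, Gamma_qqq = -0.849021; k2 = (1.001671, 0.648945, 0.025964, 0.357548)
  k3: at (p, q) = (0.825125, -0.701329), (dp/dtau, dq/dtau) = (1.001947, 0.651816); Gamma_ppp = 0.000000, Gamma_ppq = 0.000000, Gamma_pqq = -0.061842, Gamma_qpp = 0.000000, Gamma_qpq = 0.000000, Gamma_qqq = -0.850284; k3 = (1.001947, 0.651816, 0.026274, 0.361255)
  k4: at (p, q) = (0.900292, -0.652228), (dp/dtau, dq/dtau) = (1.003941, 0.679188); Gamma_ppp = 0.000000, Gamma_ppq = 0.000000, Gamma_pqq = -0.067345, Gamma_qpp = 0.000000, Gamma_qpq = 0.000000, Gamma_qqq = -0.886263; k4 = (1.003941, 0.679188, 0.031066, 0.408830)
  Y <- Y + (h/6)(k1 + 2k2 + 2k3 + k4): p = 0.9003, q = -0.6524, dp/dtau = 1.0039, dq/dtau = 0.6791
step 2:
  k1: at (p, q) = (0.900279, -0.652357), (dp/dtau, dq/dtau) = (1.003945, 0.679143); Gamma_ppp = 0.000000, Gamma_ppq = 0.000000, Gamma_pqq = -0.067329, Gamma_qpp = 0.000000, Gamma_qpq = 0.000000, Gamma_qqq = -0.886164; k1 = (1.003945, 0.679143, 0.031055, 0.408729)
  k2: at (p, q) = (0.975575, -0.601422), (dp/dtau, dq/dtau) = (1.006275, 0.709797); Gamma_ppp = 0.000000, Gamma_ppq = 0.000000, Gamma_pqq = -0.073841, Gamma_qpp = 0.000000, Gamma_qpq = 0.000000, Gamma_qqq = -0.926728; k2 = (1.006275, 0.709797, 0.037202, 0.466897)
  k3: at (p, q) = (0.975750, -0.599122), (dp/dtau, dq/dtau) = (1.006736, 0.714160); Gamma_ppp = 0.000000, Gamma_ppq = 0.000000, Gamma_pqq = -0.074156, Gamma_qpp = 0.000000, Gamma_qpq = 0.000000, Gamma_qqq = -0.928643; k3 = (1.006736, 0.714160, 0.037821, 0.473631)
  k4: at (p, q) = (1.051290, -0.545233), (dp/dtau, dq/dtau) = (1.009619, 0.750187); Gamma_ppp = 0.000000, Gamma_ppq = 0.000000, Gamma_pqq = -0.082168, Gamma_qpp = 0.000000, Gamma_qpq = 0.000000, Gamma_qqq = -0.975836; k4 = (1.009619, 0.750187, 0.046242, 0.549182)
  Y <- Y + (h/6)(k1 + 2k2 + 2k3 + k4): p = 1.0513, q = -0.5454, dp/dtau = 1.0096, dq/dtau = 0.7501
step 3:
  k1: at (p, q) = (1.051269, -0.545426), (dp/dtau, dq/dtau) = (1.009629, 0.750117); Gamma_ppp = 0.000000, Gamma_ppq = 0.000000, Gamma_pqq = -0.082137, Gamma_qpp = 0.000000, Gamma_qpq = 0.000000, Gamma_qqq = -0.975659; k1 = (1.009629, 0.750117, 0.046216, 0.548979)
  k2: at (p, q) = (1.126991, -0.489167), (dp/dtau, dq/dtau) = (1.013095, 0.791290); Gamma_ppp = 0.000000, Gamma_ppq = 0.000000, Gamma_pqq = -0.091944, Gamma_qpp = 0.000000, Gamma_qpq = 0.000000, Gamma_qqq = -1.030075; k2 = (1.013095, 0.791290, 0.057570, 0.644971)
  k3: at (p, q) = (1.127251, -0.486079), (dp/dtau, dq/dtau) = (1.013947, 0.798490); Gamma_ppp = 0.000000, Gamma_ppq = 0.000000, Gamma_pqq = -0.092531, Gamma_qpp = 0.000000, Gamma_qpq = 0.000000, Gamma_qqq = -1.033230; k3 = (1.013947, 0.798490, 0.058997, 0.658773)
  k4: at (p, q) = (1.203361, -0.425653), (dp/dtau, dq/dtau) = (1.018479, 0.848933); Gamma_ppp = 0.000000, Gamma_ppq = 0.000000, Gamma_pqq = -0.105247, Gamma_qpp = 0.000000, Gamma_qpq = 0.000000, Gamma_qqq = -1.098897; k4 = (1.018479, 0.848933, 0.075850, 0.791960)
  Y <- Y + (h/6)(k1 + 2k2 + 2k3 + k4): p = 1.2033, q = -0.4260, dp/dtau = 1.0185, dq/dtau = 0.8488

Answer: p = 1.2033, q = -0.4260, dp/dtau = 1.0185, dq/dtau = 0.8488


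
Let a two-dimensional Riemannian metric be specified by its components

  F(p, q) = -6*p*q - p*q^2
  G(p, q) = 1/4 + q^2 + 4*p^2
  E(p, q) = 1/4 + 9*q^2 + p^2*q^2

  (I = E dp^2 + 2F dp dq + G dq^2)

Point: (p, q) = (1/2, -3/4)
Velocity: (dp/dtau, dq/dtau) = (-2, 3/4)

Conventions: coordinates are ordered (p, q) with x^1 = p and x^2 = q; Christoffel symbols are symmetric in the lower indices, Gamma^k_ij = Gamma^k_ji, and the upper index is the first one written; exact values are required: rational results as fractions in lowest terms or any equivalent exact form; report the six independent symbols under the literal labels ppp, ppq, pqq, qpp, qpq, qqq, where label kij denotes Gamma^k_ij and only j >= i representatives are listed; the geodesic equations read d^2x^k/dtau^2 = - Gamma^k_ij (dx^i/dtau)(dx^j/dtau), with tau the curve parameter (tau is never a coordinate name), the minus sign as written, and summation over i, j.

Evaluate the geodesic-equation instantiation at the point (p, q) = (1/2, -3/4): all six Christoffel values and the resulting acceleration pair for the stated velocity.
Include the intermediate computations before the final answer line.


E = 349/64, F = 63/32, G = 29/16 at the point
E_p = 9/16, E_q = -111/8, F_p = 63/16, F_q = -9/4, G_p = 4, G_q = -3/2
EG - F^2 = 769/128;  g^inv = (128/769) * [[29/16, -63/32], [-63/32, 349/64]]
first-kind symbols [ij,l] = (1/2)(d_i g_jl + d_j g_il - d_l g_ij): [pp,p] = E_p/2 = 9/32, [pp,q] = F_p - E_q/2 = 87/8, [pq,p] = E_q/2 = -111/16, [pq,q] = G_p/2 = 2, [qq,p] = F_q - G_p/2 = -17/4, [qq,q] = G_q/2 = -3/4
Gamma^p_ij = (G*[ij,p] - F*[ij,q])/(EG - F^2), Gamma^q_ij = (E*[ij,q] - F*[ij,p])/(EG - F^2)
Gamma_ppp = -10701/3076, Gamma_ppq = -4227/1538, Gamma_pqq = -797/769, Gamma_qpp = 60159/6152, Gamma_qpq = 12577/3076, Gamma_qqq = 1095/1538
d^2p/dtau^2 = -(Gamma_ppp*(-2)^2 + 2*Gamma_ppq*(-2)*(3/4) + Gamma_pqq*(3/4)^2) = 76941/12304
d^2q/dtau^2 = -(Gamma_qpp*(-2)^2 + 2*Gamma_qpq*(-2)*(3/4) + Gamma_qqq*(3/4)^2) = -670551/24608

Answer: Gamma_ppp = -10701/3076, Gamma_ppq = -4227/1538, Gamma_pqq = -797/769, Gamma_qpp = 60159/6152, Gamma_qpq = 12577/3076, Gamma_qqq = 1095/1538; accelerations (d^2p/dtau^2, d^2q/dtau^2) = (76941/12304, -670551/24608)


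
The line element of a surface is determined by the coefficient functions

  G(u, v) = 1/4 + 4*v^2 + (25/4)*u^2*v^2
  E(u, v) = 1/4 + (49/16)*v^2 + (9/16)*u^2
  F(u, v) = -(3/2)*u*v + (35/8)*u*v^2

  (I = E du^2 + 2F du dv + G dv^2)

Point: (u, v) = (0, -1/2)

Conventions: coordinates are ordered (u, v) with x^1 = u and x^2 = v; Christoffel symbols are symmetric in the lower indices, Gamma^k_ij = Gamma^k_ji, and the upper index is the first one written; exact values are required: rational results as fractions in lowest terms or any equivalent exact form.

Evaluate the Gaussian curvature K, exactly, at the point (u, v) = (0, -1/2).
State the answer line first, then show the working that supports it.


Answer: K = -46448/21125

E = 65/64, F = 0, G = 5/4, EG - F^2 = 325/256 at the point
E_u = 0, E_v = -49/16, F_u = 59/32, F_v = 0, G_u = 0, G_v = -4
E_vv = 49/8, F_uv = -47/8, G_uu = 25/8
Apply the Brioschi formula K = (det M1 - det M2)/(EG - F^2)^2 over the derivative matrices of E, F, G.
M1 = [[-E_vv/2 + F_uv - G_uu/2, E_u/2, F_u - E_v/2], [F_v - G_u/2, E, F], [G_v/2, F, G]] = [[-21/2, 0, 27/8], [0, 65/64, 0], [-2, 0, 5/4]]; det M1 = -3315/512
M2 = [[0, E_v/2, G_u/2], [E_v/2, E, F], [G_u/2, F, G]] = [[0, -49/32, 0], [-49/32, 65/64, 0], [0, 0, 5/4]]; det M2 = -12005/4096
det M1 - det M2 = -14515/4096; K = -14515/4096 / (325/256)^2 = -46448/21125


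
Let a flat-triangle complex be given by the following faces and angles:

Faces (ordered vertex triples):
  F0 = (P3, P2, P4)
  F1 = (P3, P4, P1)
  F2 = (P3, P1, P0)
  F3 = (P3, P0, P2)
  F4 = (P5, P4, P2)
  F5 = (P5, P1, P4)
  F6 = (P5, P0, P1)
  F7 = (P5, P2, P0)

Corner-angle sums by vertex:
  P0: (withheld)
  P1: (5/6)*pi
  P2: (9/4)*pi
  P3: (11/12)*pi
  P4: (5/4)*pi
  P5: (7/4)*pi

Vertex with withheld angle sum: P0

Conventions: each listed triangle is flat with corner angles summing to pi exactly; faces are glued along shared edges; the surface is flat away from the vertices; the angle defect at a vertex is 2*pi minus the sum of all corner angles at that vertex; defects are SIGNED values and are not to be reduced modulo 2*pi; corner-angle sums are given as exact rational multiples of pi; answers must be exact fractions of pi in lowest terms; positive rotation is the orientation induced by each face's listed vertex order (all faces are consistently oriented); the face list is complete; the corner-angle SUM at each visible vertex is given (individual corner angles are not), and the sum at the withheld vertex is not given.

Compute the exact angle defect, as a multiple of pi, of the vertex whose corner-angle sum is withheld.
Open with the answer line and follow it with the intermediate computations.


Answer: defect(P0) = pi

V = 6, E = 12, F = 8; chi = V - E + F = 2
Gauss-Bonnet: total defect = 2*pi*chi = 4*pi; visible defects sum to 3*pi


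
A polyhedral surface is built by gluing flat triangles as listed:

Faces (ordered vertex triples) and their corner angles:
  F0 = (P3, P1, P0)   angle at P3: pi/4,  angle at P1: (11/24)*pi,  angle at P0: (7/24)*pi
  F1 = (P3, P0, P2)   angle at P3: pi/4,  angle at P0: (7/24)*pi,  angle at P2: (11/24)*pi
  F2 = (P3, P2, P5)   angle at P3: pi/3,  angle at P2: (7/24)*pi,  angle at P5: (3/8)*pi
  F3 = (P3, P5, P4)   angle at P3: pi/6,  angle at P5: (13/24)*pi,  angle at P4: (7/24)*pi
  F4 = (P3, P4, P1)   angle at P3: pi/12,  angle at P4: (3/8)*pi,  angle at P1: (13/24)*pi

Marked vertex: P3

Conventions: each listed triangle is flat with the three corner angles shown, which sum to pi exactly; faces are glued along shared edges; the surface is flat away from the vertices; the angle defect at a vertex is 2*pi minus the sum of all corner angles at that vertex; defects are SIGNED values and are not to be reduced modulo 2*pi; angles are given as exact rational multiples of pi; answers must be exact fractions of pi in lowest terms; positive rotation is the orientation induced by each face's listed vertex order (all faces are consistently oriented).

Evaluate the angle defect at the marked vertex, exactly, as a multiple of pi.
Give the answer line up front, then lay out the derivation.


Answer: defect(P3) = (11/12)*pi

Sum of corner angles at P3: (13/12)*pi
defect = 2*pi - (13/12)*pi


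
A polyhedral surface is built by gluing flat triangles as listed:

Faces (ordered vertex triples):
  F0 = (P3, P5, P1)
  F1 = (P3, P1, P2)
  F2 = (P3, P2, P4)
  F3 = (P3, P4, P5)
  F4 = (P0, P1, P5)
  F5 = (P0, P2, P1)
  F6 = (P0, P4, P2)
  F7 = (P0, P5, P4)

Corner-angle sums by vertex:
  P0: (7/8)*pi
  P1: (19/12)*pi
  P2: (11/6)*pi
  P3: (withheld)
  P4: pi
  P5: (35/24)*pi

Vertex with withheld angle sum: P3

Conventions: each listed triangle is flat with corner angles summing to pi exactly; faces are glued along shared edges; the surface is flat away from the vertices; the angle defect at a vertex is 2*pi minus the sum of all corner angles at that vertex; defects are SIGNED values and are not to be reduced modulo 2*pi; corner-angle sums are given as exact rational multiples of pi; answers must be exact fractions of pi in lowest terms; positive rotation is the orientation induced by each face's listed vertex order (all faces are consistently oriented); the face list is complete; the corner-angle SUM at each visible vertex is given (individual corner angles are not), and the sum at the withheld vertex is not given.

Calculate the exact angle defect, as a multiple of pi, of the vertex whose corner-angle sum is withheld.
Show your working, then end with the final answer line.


V = 6, E = 12, F = 8; chi = V - E + F = 2
Gauss-Bonnet: total defect = 2*pi*chi = 4*pi; visible defects sum to (13/4)*pi

Answer: defect(P3) = (3/4)*pi


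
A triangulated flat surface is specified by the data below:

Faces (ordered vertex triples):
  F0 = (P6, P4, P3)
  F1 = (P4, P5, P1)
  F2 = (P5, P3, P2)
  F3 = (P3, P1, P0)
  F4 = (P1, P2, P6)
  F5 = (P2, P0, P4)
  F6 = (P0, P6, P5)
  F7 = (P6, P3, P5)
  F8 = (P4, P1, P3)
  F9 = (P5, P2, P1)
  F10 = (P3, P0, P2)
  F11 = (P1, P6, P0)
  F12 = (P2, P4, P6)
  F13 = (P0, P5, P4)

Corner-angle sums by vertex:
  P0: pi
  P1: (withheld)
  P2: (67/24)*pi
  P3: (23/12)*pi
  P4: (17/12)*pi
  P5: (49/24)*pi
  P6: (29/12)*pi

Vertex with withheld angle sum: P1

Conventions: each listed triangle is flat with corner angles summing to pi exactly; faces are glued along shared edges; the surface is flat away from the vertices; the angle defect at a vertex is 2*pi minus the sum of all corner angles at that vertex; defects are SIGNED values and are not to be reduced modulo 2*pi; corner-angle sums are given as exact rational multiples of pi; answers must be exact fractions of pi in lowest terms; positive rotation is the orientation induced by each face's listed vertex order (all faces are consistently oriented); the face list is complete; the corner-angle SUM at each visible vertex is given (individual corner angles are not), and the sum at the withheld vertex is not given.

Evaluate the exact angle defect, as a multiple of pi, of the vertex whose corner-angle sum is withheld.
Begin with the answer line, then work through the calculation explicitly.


Answer: defect(P1) = (-5/12)*pi

V = 7, E = 21, F = 14; chi = V - E + F = 0
Gauss-Bonnet: total defect = 2*pi*chi = 0; visible defects sum to (5/12)*pi


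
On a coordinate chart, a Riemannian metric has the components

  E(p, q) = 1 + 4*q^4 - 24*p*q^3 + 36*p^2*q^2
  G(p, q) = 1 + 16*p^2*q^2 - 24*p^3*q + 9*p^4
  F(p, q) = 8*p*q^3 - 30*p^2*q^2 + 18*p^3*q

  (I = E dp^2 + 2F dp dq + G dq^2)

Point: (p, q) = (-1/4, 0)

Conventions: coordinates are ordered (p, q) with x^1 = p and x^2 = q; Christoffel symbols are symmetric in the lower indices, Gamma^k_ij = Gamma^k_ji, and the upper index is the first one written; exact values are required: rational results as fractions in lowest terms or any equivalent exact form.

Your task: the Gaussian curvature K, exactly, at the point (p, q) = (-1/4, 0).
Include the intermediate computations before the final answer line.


E = 1, F = 0, G = 265/256, EG - F^2 = 265/256 at the point
E_p = 0, E_q = 0, F_p = 0, F_q = -9/32, G_p = -9/16, G_q = 3/8
E_qq = 9/2, F_pq = 27/8, G_pp = 27/4
Apply the Brioschi formula K = (det M1 - det M2)/(EG - F^2)^2 over the derivative matrices of E, F, G.
M1 = [[-E_qq/2 + F_pq - G_pp/2, E_p/2, F_p - E_q/2], [F_q - G_p/2, E, F], [G_q/2, F, G]] = [[-9/4, 0, 0], [0, 1, 0], [3/16, 0, 265/256]]; det M1 = -2385/1024
M2 = [[0, E_q/2, G_p/2], [E_q/2, E, F], [G_p/2, F, G]] = [[0, 0, -9/32], [0, 1, 0], [-9/32, 0, 265/256]]; det M2 = -81/1024
det M1 - det M2 = -9/4; K = -9/4 / (265/256)^2 = -147456/70225

Answer: K = -147456/70225


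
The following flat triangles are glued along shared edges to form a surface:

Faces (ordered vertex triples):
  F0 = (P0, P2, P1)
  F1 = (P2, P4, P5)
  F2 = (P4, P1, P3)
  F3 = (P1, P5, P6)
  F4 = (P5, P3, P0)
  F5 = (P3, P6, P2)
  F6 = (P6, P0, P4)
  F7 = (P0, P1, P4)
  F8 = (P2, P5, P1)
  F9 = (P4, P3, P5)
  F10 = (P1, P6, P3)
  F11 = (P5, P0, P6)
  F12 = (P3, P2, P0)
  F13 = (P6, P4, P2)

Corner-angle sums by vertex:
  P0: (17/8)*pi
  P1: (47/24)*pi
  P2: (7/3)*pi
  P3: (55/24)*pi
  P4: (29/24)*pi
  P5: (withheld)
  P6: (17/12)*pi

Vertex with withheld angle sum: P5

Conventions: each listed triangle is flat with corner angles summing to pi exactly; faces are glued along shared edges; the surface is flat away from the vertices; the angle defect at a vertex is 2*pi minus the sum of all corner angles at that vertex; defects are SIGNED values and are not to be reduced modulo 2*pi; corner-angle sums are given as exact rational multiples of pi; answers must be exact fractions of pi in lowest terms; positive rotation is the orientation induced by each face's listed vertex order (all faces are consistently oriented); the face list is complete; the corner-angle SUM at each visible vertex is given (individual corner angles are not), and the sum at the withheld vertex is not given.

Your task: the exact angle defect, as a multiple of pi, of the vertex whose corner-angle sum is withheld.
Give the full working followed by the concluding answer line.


V = 7, E = 21, F = 14; chi = V - E + F = 0
Gauss-Bonnet: total defect = 2*pi*chi = 0; visible defects sum to (2/3)*pi

Answer: defect(P5) = (-2/3)*pi


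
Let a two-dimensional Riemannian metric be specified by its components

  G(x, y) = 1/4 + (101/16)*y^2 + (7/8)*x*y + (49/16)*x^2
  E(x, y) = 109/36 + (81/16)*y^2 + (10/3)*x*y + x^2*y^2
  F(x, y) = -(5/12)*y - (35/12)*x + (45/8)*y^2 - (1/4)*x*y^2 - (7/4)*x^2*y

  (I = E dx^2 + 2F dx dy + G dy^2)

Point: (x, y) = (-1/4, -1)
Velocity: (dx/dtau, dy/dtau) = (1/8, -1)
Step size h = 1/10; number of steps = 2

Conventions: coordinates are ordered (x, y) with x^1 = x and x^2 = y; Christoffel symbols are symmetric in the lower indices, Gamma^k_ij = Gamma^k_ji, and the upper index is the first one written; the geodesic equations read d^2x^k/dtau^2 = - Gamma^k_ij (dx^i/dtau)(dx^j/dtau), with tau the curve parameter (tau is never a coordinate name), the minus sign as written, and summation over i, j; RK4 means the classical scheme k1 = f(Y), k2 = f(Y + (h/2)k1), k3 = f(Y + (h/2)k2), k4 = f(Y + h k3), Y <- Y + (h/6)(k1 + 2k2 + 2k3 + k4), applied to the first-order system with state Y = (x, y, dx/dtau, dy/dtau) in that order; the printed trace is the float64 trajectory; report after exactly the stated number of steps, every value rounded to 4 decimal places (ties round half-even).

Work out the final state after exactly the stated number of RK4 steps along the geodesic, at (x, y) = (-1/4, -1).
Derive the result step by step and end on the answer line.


f(Y) = (dx/dtau, dy/dtau, -Gamma^x_ij Y'^i Y'^j, -Gamma^y_ij Y'^i Y'^j) with the Gammas evaluated at the stage position; h = 0.100000; intermediate values shown to 6 dp
step 0: x = -0.2500, y = -1.0000, dx/dtau = 0.1250, dy/dtau = -1.0000
step 1:
  k1: at (x, y) = (-0.250000, -1.000000), (dx/dtau, dy/dtau) = (0.125000, -1.000000); Gamma_xxx = -1.644891, Gamma_xxy = -2.095149, Gamma_xyy = -2.075814, Gamma_yxx = 1.852952, Gamma_yxy = 1.913601, Gamma_yyy = 1.145890; k1 = (0.125000, -1.000000, 1.577728, -0.696442)
  k2: at (x, y) = (-0.243750, -1.050000), (dx/dtau, dy/dtau) = (0.203886, -1.034822); Gamma_xxx = -1.768414, Gamma_xxy = -2.197908, Gamma_xyy = -2.201140, Gamma_yxx = 1.970459, Gamma_yxy = 2.013855, Gamma_yyy = 1.291037; k2 = (0.203886, -1.034822, 1.503162, -0.614635)
  k3: at (x, y) = (-0.239806, -1.051741), (dx/dtau, dy/dtau) = (0.200158, -1.030732); Gamma_xxx = -1.767399, Gamma_xxy = -2.196889, Gamma_xyy = -2.205363, Gamma_yxx = 1.968774, Gamma_yxy = 2.012253, Gamma_yyy = 1.293240; k3 = (0.200158, -1.030732, 1.507326, -0.622531)
  k4: at (x, y) = (-0.229984, -1.103073), (dx/dtau, dy/dtau) = (0.275733, -1.062253); Gamma_xxx = -1.889261, Gamma_xxy = -2.298755, Gamma_xyy = -2.334057, Gamma_yxx = 2.081657, Gamma_yxy = 2.109554, Gamma_yyy = 1.437351; k4 = (0.275733, -1.062253, 1.430744, -0.544378)
  Y <- Y + (h/6)(k1 + 2k2 + 2k3 + k4): x = -0.2299, y = -1.1032, dx/dtau = 0.2755, dy/dtau = -1.0619
step 2:
  k1: at (x, y) = (-0.229853, -1.103223), (dx/dtau, dy/dtau) = (0.275491, -1.061919); Gamma_xxx = -1.889477, Gamma_xxy = -2.298934, Gamma_xyy = -2.334435, Gamma_yxx = 2.081832, Gamma_yxy = 2.109703, Gamma_yyy = 1.437700; k1 = (0.275491, -1.061919, 1.430779, -0.544873)
  k2: at (x, y) = (-0.216078, -1.156319), (dx/dtau, dy/dtau) = (0.347030, -1.089163); Gamma_xxx = -2.011403, Gamma_xxy = -2.401559, Gamma_xyy = -2.468709, Gamma_yxx = 2.192078, Gamma_yxy = 2.205678, Gamma_yyy = 1.583126; k2 = (0.347030, -1.089163, 1.355358, -0.474647)
  k3: at (x, y) = (-0.212501, -1.157681), (dx/dtau, dy/dtau) = (0.343259, -1.085652); Gamma_xxx = -2.010456, Gamma_xxy = -2.400819, Gamma_xyy = -2.472587, Gamma_yxx = 2.190462, Gamma_yxy = 2.204240, Gamma_yyy = 1.585097; k3 = (0.343259, -1.085652, 1.361798, -0.483491)
  k4: at (x, y) = (-0.195527, -1.211788), (dx/dtau, dy/dtau) = (0.411671, -1.110268); Gamma_xxx = -2.133472, Gamma_xxy = -2.505551, Gamma_xyy = -2.612663, Gamma_yxx = 2.299518, Gamma_yxy = 2.300279, Gamma_yyy = 1.732441; k4 = (0.411671, -1.110268, 1.291785, -0.422525)
  Y <- Y + (h/6)(k1 + 2k2 + 2k3 + k4): x = -0.1954, y = -1.2119, dx/dtau = 0.4114, dy/dtau = -1.1100

Answer: x = -0.1954, y = -1.2119, dx/dtau = 0.4114, dy/dtau = -1.1100


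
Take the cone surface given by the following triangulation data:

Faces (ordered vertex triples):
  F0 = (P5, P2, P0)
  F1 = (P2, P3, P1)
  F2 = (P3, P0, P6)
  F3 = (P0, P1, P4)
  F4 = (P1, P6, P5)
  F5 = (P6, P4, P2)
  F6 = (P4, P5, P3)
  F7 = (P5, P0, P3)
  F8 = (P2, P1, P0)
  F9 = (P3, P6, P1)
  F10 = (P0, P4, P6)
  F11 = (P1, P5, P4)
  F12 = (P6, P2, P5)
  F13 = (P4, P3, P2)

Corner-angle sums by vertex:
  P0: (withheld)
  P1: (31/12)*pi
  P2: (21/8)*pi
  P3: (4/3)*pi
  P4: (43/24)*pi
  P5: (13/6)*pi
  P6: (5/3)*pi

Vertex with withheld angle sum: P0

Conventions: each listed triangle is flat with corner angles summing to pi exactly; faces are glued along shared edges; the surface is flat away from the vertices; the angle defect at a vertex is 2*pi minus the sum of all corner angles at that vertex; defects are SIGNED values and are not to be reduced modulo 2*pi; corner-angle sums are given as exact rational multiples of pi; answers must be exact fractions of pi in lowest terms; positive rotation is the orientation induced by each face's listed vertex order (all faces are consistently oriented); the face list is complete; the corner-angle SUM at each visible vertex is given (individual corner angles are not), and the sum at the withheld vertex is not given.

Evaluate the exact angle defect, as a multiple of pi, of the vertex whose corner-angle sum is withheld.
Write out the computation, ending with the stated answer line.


V = 7, E = 21, F = 14; chi = V - E + F = 0
Gauss-Bonnet: total defect = 2*pi*chi = 0; visible defects sum to -pi/6

Answer: defect(P0) = pi/6


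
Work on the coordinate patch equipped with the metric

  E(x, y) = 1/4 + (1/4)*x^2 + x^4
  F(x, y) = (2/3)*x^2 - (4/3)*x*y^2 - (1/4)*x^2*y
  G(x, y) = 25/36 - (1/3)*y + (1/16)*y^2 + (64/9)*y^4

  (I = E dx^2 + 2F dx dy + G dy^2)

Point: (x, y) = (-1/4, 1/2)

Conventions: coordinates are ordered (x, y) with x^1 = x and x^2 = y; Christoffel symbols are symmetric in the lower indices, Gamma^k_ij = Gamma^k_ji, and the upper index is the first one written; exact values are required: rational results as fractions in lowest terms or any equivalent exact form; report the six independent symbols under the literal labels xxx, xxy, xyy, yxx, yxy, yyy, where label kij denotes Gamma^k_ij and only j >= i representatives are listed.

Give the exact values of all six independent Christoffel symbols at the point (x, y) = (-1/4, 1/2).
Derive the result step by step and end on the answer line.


E = 69/256, F = 15/128, G = 569/576 at the point
E_x = -3/16, E_y = 0, F_x = -29/48, F_y = 61/192, G_x = 0, G_y = 473/144
EG - F^2 = 3103/12288;  g^inv = (12288/3103) * [[569/576, -15/128], [-15/128, 69/256]]
first-kind symbols [ij,l] = (1/2)(d_i g_jl + d_j g_il - d_l g_ij): [xx,x] = E_x/2 = -3/32, [xx,y] = F_x - E_y/2 = -29/48, [xy,x] = E_y/2 = 0, [xy,y] = G_x/2 = 0, [yy,x] = F_y - G_x/2 = 61/192, [yy,y] = G_y/2 = 473/288
Gamma^x_ij = (G*[ij,x] - F*[ij,y])/(EG - F^2), Gamma^y_ij = (E*[ij,y] - F*[ij,x])/(EG - F^2)

Answer: Gamma_xxx = -268/3103, Gamma_xxy = 0, Gamma_xyy = 13424/27927, Gamma_yxx = -1866/3103, Gamma_yxy = 0, Gamma_yyy = 4982/3103


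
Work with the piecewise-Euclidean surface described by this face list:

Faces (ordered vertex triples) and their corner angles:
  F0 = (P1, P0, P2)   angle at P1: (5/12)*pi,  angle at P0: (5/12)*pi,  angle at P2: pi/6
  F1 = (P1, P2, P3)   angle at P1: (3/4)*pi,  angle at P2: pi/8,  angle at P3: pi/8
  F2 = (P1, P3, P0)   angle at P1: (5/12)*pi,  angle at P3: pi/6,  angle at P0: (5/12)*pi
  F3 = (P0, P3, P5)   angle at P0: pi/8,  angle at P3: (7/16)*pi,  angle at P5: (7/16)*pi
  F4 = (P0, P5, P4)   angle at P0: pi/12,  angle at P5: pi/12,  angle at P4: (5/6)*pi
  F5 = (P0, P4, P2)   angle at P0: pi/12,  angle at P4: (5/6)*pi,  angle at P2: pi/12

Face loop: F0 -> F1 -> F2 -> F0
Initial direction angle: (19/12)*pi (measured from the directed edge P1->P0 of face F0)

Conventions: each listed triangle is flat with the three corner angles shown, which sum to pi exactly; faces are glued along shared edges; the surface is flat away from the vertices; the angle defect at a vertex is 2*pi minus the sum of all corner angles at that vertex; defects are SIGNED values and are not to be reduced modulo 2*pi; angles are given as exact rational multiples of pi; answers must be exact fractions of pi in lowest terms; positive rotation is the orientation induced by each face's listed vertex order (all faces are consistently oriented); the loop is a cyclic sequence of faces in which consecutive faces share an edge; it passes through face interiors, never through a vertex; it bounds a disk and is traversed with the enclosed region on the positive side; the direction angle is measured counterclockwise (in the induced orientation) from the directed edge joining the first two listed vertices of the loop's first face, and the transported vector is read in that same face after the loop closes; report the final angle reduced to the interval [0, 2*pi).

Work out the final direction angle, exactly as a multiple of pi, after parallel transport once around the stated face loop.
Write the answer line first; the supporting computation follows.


Answer: final direction angle = 0

enclosed vertex P1: corner angles sum to (19/12)*pi, defect = 2*pi - (19/12)*pi = (5/12)*pi
by Gauss-Bonnet the loop rotates the vector by the enclosed defect sum (positive orientation, mod 2*pi)
final angle = (19/12)*pi + (5/12)*pi = 0 (mod 2*pi)


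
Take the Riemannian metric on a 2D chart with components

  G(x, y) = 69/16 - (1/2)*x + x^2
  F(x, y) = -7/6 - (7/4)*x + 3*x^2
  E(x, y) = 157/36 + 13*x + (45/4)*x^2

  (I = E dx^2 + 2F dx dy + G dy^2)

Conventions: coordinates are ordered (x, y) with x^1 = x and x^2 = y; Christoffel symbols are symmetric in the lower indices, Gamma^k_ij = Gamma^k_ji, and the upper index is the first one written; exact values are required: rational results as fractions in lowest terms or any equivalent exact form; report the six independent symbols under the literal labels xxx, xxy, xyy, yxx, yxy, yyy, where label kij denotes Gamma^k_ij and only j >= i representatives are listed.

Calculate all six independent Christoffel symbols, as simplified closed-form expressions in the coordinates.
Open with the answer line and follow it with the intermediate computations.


Answer: Gamma_xxx = (-3888*x^3 + 9576*x^2 + 28341*x + 14970)/(1296*x^4 + 10296*x^3 + 28981*x^2 + 28684*x + 10049), Gamma_xxy = (-1728*x^3 + 1440*x^2 + 420*x - 168)/(1296*x^4 + 10296*x^3 + 28981*x^2 + 28684*x + 10049), Gamma_xyy = (-576*x^3 + 432*x^2 - 2556*x + 621)/(1296*x^4 + 10296*x^3 + 28981*x^2 + 28684*x + 10049), Gamma_yxx = (19440*x^3 + 33696*x^2 + 16080*x - 28)/(1296*x^4 + 10296*x^3 + 28981*x^2 + 28684*x + 10049), Gamma_yxy = (6480*x^3 + 5868*x^2 + 640*x - 628)/(1296*x^4 + 10296*x^3 + 28981*x^2 + 28684*x + 10049), Gamma_yyy = (1728*x^3 - 1440*x^2 - 420*x + 168)/(1296*x^4 + 10296*x^3 + 28981*x^2 + 28684*x + 10049)

E = 157/36 + 13*x + (45/4)*x^2; F = -7/6 - (7/4)*x + 3*x^2; G = 69/16 - (1/2)*x + x^2
Gamma^k_ij = (1/2) g^{kl} (d_i g_jl + d_j g_il - d_l g_ij), with g^inv = (1/(EG-F^2)) [[G, -F], [-F, E]]
first partials: E_x = 13 + (45/2)*x, E_y = 0, F_x = -7/4 + 6*x, F_y = 0, G_x = -1/2 + 2*x, G_y = 0
D = EG - F^2 = 10049/576 + (7171/144)*x + (28981/576)*x^2 + (143/8)*x^3 + (9/4)*x^4
expanded: Gamma^x_xx = (G E_x - 2F F_x + F E_y)/(2D), Gamma^x_xy = (G E_y - F G_x)/(2D), Gamma^x_yy = (2G F_y - G G_x - F G_y)/(2D), Gamma^y_xx = (2E F_x - E E_y - F E_x)/(2D), Gamma^y_xy = (E G_x - F E_y)/(2D), Gamma^y_yy = (E G_y - 2F F_y + F G_x)/(2D); substitute and cancel common factors


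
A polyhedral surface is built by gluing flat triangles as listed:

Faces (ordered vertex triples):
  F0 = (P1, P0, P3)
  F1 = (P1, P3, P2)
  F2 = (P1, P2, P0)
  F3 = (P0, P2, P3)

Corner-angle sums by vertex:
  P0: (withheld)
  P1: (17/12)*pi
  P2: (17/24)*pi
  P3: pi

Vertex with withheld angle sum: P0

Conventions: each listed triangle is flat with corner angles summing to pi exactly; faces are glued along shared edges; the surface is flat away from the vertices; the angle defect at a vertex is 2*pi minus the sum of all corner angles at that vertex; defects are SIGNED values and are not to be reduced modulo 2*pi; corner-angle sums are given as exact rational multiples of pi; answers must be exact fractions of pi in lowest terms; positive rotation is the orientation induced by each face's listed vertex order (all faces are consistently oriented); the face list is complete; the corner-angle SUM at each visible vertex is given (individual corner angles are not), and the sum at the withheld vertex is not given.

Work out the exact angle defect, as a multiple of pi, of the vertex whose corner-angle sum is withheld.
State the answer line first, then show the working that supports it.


Answer: defect(P0) = (9/8)*pi

V = 4, E = 6, F = 4; chi = V - E + F = 2
Gauss-Bonnet: total defect = 2*pi*chi = 4*pi; visible defects sum to (23/8)*pi


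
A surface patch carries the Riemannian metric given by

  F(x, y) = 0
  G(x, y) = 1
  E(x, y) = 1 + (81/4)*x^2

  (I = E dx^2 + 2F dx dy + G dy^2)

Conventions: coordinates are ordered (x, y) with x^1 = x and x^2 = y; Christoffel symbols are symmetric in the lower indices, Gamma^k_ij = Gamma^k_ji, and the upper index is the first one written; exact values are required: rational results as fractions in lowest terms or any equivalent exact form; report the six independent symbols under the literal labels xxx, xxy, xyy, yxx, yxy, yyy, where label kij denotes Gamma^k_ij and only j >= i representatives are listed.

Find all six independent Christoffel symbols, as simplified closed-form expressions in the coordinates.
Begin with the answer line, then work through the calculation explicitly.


Answer: Gamma_xxx = 81*x/(81*x^2 + 4), Gamma_xxy = 0, Gamma_xyy = 0, Gamma_yxx = 0, Gamma_yxy = 0, Gamma_yyy = 0

E = 1 + (81/4)*x^2; F = 0; G = 1
Gamma^k_ij = (1/2) g^{kl} (d_i g_jl + d_j g_il - d_l g_ij), with g^inv = (1/(EG-F^2)) [[G, -F], [-F, E]]
first partials: E_x = (81/2)*x, E_y = 0, F_x = 0, F_y = 0, G_x = 0, G_y = 0
D = EG - F^2 = 1 + (81/4)*x^2
expanded: Gamma^x_xx = (G E_x - 2F F_x + F E_y)/(2D), Gamma^x_xy = (G E_y - F G_x)/(2D), Gamma^x_yy = (2G F_y - G G_x - F G_y)/(2D), Gamma^y_xx = (2E F_x - E E_y - F E_x)/(2D), Gamma^y_xy = (E G_x - F E_y)/(2D), Gamma^y_yy = (E G_y - 2F F_y + F G_x)/(2D); substitute and cancel common factors


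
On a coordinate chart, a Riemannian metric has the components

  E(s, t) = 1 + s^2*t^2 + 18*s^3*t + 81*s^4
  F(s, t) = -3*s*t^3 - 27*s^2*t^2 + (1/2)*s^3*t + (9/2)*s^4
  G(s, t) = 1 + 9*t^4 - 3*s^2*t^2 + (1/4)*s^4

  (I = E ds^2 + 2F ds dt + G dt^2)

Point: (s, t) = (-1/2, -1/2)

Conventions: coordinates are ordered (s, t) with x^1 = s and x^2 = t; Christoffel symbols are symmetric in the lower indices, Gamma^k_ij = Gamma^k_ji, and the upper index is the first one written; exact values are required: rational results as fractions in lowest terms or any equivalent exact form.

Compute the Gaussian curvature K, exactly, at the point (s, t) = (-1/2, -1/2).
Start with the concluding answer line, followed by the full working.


Answer: K = -117760/239121

E = 29/4, F = -25/16, G = 89/64, EG - F^2 = 489/64 at the point
E_s = -95/2, E_t = -5/2, F_s = 75/16, F_t = 125/16, G_s = 5/8, G_t = -15/4
E_tt = 1/2, F_st = -231/8, G_ss = -3/4
Using the Brioschi determinant formula for K from the metric derivatives:
M1 = [[-E_tt/2 + F_st - G_ss/2, E_s/2, F_s - E_t/2], [F_t - G_s/2, E, F], [G_t/2, F, G]] = [[-115/4, -95/4, 95/16], [15/2, 29/4, -25/16], [-15/8, -25/16, 89/64]]; det M1 = -7785/256
M2 = [[0, E_t/2, G_s/2], [E_t/2, E, F], [G_s/2, F, G]] = [[0, -5/4, 5/16], [-5/4, 29/4, -25/16], [5/16, -25/16, 89/64]]; det M2 = -425/256
det M1 - det M2 = -115/4; K = -115/4 / (489/64)^2 = -117760/239121


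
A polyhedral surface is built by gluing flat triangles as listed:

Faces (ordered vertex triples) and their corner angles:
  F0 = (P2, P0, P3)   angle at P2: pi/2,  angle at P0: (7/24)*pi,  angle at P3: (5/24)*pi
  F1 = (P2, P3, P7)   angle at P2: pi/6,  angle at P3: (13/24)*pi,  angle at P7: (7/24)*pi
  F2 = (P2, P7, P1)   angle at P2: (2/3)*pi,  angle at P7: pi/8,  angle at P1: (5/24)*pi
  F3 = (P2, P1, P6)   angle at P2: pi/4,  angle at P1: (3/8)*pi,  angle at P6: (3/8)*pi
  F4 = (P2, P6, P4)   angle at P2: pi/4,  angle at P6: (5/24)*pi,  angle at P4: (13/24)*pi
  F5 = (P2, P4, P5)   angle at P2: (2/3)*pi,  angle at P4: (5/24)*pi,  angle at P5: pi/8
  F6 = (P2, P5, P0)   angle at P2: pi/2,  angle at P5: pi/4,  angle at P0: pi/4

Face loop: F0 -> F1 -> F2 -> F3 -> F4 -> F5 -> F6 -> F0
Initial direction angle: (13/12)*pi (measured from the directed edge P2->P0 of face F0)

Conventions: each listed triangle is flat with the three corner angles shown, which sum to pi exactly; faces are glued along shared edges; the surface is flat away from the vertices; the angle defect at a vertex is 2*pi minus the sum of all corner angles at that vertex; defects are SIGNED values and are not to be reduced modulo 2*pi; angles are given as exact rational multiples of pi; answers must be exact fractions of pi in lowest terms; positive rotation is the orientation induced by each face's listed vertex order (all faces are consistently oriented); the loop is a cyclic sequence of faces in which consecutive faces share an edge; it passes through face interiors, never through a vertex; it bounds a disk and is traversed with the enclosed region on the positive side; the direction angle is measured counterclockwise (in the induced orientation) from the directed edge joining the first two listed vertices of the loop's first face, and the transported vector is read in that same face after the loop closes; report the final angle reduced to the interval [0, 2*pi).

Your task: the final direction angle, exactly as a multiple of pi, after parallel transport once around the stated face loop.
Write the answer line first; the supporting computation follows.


Answer: final direction angle = pi/12

enclosed vertex P2: corner angles sum to 3*pi, defect = 2*pi - 3*pi = -pi
the rotation equals the total enclosed defect, so the final angle is initial + defects (mod 2*pi)
final angle = (13/12)*pi - pi = pi/12 (mod 2*pi)


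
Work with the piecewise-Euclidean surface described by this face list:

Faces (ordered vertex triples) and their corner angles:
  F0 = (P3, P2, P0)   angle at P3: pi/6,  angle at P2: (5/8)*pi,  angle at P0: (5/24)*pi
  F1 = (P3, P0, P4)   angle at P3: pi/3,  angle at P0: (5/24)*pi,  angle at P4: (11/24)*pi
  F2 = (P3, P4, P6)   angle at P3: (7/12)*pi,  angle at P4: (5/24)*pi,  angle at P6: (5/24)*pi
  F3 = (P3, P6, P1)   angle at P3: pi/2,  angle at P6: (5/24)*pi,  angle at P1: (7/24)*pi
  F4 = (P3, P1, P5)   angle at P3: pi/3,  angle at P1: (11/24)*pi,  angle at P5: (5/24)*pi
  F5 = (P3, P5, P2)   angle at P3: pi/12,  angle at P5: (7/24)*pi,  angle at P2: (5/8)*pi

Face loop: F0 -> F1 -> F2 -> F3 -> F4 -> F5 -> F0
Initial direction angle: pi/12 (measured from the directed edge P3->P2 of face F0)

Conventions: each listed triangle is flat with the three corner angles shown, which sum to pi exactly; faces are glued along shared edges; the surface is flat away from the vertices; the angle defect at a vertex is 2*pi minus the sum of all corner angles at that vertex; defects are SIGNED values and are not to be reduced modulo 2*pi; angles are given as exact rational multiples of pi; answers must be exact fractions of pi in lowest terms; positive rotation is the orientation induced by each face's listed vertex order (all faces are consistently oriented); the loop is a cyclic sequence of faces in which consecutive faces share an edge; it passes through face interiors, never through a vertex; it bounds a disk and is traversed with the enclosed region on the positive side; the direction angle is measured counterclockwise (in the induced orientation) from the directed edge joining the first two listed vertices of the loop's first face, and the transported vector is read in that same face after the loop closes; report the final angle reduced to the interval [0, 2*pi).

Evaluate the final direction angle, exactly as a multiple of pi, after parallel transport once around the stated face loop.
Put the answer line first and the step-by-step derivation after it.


Answer: final direction angle = pi/12

enclosed vertex P3: corner angles sum to 2*pi, defect = 2*pi - 2*pi = 0
summing the enclosed defects onto the initial angle, mod 2*pi in the induced orientation:
final angle = pi/12 + 0 = pi/12 (mod 2*pi)
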